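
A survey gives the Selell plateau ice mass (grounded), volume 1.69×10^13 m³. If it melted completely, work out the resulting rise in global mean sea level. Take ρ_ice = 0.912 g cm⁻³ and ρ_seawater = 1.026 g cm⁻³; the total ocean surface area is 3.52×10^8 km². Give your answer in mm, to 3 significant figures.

≈ 42.7 mm

Selell: 1.69×10^13 m³ × (912/1026) = 1.502×10^13 m³ of water.
Spread over 3.52×10^14 m² of ocean, Δh = 1.502×10^13 / 3.52×10^14 = 0.0427 m = 42.7 mm.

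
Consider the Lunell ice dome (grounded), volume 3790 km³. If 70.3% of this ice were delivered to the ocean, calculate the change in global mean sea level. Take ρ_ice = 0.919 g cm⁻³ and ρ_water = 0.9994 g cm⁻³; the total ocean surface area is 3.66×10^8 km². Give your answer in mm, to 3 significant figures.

Lunell: 0.703 × 3790 km³ × (919/999.4) = 2450 km³ of water.
Spread over 3.66×10^14 m² of ocean, Δh = 2.450×10^12 / 3.66×10^14 = 6.69×10^-3 m = 6.69 mm.

≈ 6.69 mm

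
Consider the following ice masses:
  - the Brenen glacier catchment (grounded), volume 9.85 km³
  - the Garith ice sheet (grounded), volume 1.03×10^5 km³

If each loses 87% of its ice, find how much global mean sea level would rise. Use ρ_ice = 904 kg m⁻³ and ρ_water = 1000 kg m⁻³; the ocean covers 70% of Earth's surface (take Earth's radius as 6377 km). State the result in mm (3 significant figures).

Brenen: 0.87 × 9.85 km³ × (904/1000) = 7.747 km³ of water.
Garith: 0.87 × 1.03×10^5 km³ × (904/1000) = 8.101×10^4 km³ of water.
Total added water ≈ 8.102×10^13 m³ over 3.58×10^14 m² → Δh = 0.226 m = 226 mm.

≈ 226 mm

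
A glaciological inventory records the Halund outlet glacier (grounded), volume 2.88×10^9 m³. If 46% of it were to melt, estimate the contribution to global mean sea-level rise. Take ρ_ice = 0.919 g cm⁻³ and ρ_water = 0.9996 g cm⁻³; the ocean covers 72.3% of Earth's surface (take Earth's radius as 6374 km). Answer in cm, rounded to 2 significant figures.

Halund: 0.46 × 2.88×10^9 m³ × (919/999.6) = 1.218×10^9 m³ of water.
Spread over 3.69×10^14 m² of ocean, Δh = 1.218×10^9 / 3.69×10^14 = 3.30×10^-6 m = 3.3×10^-4 cm.

≈ 3.3×10^-4 cm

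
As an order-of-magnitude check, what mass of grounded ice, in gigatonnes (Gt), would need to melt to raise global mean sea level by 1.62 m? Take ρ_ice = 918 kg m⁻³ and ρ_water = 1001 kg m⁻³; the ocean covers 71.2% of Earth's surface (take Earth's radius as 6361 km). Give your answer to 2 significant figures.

≈ 5.9×10^5 Gt

Required water volume = Δh × A = 1.62 m × 3.62×10^14 m² = 5.865×10^14 m³.
ρ_w = 1001 kg m⁻³, so the mass of water = 5.865×10^14 m³ × 1001 kg m⁻³ = 5.871×10^17 kg = 5.9×10^5 Gt (and the same mass of ice, by conservation).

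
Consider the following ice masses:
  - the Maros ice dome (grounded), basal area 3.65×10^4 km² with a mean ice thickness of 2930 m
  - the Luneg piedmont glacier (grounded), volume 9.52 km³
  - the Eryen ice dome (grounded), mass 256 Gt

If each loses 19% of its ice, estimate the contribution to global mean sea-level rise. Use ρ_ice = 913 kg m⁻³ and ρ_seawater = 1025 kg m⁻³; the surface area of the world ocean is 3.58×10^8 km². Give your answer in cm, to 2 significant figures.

Maros: ice volume = 3.65×10^4 km² × 2930 m = 1.069×10^5 km³; 0.19 × 1.069×10^5 × (913/1025) = 1.810×10^4 km³ of water.
Luneg: 0.19 × 9.52 km³ × (913/1025) = 1.611 km³ of water.
Eryen: 0.19 × 256 Gt = 4.864×10^13 kg; dividing by ρ_w = 1025 kg m⁻³ gives 4.745×10^10 m³ of water.
Total added water ≈ 1.815×10^13 m³ over 3.58×10^14 m² → Δh = 0.0507 m = 5.1 cm.

≈ 5.1 cm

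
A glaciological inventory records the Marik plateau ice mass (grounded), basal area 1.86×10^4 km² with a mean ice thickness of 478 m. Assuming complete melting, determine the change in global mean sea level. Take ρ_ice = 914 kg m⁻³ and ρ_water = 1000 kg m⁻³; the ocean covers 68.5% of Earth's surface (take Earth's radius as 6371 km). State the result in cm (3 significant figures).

Marik: ice volume = 1.86×10^4 km² × 478 m = 8891 km³; 8891 × (914/1000) = 8126 km³ of water.
Spread over 3.49×10^14 m² of ocean, Δh = 8.126×10^12 / 3.49×10^14 = 0.0233 m = 2.33 cm.

≈ 2.33 cm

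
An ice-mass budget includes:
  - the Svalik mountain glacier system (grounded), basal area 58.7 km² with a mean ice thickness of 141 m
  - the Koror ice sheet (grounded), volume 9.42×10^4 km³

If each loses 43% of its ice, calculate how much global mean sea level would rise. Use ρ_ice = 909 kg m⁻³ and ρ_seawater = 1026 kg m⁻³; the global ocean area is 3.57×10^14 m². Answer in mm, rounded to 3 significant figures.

≈ 101 mm

Svalik: ice volume = 58.7 km² × 141 m = 8.277 km³; 0.43 × 8.277 × (909/1026) = 3.153 km³ of water.
Koror: 0.43 × 9.42×10^4 km³ × (909/1026) = 3.589×10^4 km³ of water.
Total added water ≈ 3.589×10^13 m³ over 3.57×10^14 m² → Δh = 0.101 m = 101 mm.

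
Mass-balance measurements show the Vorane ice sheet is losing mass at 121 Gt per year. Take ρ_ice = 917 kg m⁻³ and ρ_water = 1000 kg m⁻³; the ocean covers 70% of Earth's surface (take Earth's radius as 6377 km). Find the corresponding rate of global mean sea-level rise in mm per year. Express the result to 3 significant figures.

≈ 0.338 mm/yr

ρ_w = 1000 kg m⁻³. Annual water volume added = 121 Gt / ρ_w = 1.210×10^14 kg / 1000 kg m⁻³ = 1.210×10^11 m³.
Δh per year = 1.210×10^11 / 3.58×10^14 = 3.38×10^-4 m = 0.338 mm.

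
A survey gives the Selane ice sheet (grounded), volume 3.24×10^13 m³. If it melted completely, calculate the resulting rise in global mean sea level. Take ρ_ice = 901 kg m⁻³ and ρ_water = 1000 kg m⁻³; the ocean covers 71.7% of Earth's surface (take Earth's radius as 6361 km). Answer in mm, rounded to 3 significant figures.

Selane: 3.24×10^13 m³ × (901/1000) = 2.919×10^13 m³ of water.
Spread over 3.65×10^14 m² of ocean, Δh = 2.919×10^13 / 3.65×10^14 = 0.0801 m = 80.1 mm.

≈ 80.1 mm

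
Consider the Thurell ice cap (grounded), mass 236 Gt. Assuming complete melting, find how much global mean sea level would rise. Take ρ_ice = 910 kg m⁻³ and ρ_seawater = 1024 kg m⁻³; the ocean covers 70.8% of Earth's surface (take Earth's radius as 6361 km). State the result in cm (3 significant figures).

≈ 0.0640 cm

Thurell: 236 Gt = 2.360×10^14 kg; dividing by ρ_w = 1024 kg m⁻³ gives 2.305×10^11 m³ of water.
Spread over 3.60×10^14 m² of ocean, Δh = 2.305×10^11 / 3.60×10^14 = 6.40×10^-4 m = 0.0640 cm.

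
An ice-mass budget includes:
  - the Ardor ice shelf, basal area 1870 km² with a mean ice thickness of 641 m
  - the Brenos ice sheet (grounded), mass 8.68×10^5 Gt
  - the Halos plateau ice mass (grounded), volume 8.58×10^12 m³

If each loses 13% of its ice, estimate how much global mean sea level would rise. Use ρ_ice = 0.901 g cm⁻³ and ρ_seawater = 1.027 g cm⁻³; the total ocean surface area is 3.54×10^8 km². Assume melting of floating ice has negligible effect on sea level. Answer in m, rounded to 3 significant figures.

The Ardor ice shelf is floating and already displaces its own weight of water, so its melt adds essentially nothing to sea level.
Brenos: 0.13 × 8.68×10^5 Gt = 1.128×10^17 kg; dividing by ρ_w = 1.027 g cm⁻³ = 1027 kg m⁻³ gives 1.099×10^14 m³ of water.
Halos: 0.13 × 8.58×10^12 m³ × (901/1027) = 9.786×10^11 m³ of water.
Total added water ≈ 1.109×10^14 m³ over 3.54×10^14 m² → Δh = 0.313 m.

≈ 0.313 m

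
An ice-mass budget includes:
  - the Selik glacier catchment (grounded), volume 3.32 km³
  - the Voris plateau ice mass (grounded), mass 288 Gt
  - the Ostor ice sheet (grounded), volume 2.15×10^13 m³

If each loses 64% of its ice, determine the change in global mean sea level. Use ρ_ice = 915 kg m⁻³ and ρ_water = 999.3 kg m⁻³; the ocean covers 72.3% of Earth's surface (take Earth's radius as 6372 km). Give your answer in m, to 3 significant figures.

≈ 0.0347 m

Selik: 0.64 × 3.32 km³ × (915/999.3) = 1.946 km³ of water.
Voris: 0.64 × 288 Gt = 1.843×10^14 kg; dividing by ρ_w = 999.3 kg m⁻³ gives 1.844×10^11 m³ of water.
Ostor: 0.64 × 2.15×10^13 m³ × (915/999.3) = 1.260×10^13 m³ of water.
Total added water ≈ 1.279×10^13 m³ over 3.69×10^14 m² → Δh = 0.0347 m.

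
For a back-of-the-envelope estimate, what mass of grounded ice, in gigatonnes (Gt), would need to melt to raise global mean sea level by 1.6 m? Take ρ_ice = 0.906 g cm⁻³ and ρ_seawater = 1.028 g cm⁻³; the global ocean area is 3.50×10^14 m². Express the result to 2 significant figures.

Required water volume = Δh × A = 1.6 m × 3.50×10^14 m² = 5.600×10^14 m³.
ρ_w = 1.028 g cm⁻³ = 1028 kg m⁻³, so the mass of water = 5.600×10^14 m³ × 1028 kg m⁻³ = 5.757×10^17 kg = 5.8×10^5 Gt (and the same mass of ice, by conservation).

≈ 5.8×10^5 Gt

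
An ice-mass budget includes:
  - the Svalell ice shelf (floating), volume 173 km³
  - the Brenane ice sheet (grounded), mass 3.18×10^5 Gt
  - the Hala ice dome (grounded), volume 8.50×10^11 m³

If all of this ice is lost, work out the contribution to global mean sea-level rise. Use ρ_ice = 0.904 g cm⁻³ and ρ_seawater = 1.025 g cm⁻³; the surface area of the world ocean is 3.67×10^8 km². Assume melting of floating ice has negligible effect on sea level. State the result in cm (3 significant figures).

The Svalell ice shelf is floating and already displaces its own weight of water, so its melt adds essentially nothing to sea level.
Brenane: 3.18×10^5 Gt = 3.180×10^17 kg; dividing by ρ_w = 1.025 g cm⁻³ = 1025 kg m⁻³ gives 3.102×10^14 m³ of water.
Hala: 8.50×10^11 m³ × (904/1025) = 7.497×10^11 m³ of water.
Total added water ≈ 3.110×10^14 m³ over 3.67×10^14 m² → Δh = 0.847 m = 84.7 cm.

≈ 84.7 cm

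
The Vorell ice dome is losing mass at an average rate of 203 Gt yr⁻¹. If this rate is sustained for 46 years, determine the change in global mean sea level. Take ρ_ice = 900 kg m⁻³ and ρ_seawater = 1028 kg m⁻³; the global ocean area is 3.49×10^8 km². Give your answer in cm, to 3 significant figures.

≈ 2.60 cm

Total mass lost = 203 Gt/yr × 46 yr = 9338 Gt = 9.338×10^15 kg.
ρ_w = 1028 kg m⁻³, so water volume = 9.338×10^15 / 1028 = 9.084×10^12 m³.
Δh = 9.084×10^12 / 3.49×10^14 = 0.0260 m = 2.60 cm.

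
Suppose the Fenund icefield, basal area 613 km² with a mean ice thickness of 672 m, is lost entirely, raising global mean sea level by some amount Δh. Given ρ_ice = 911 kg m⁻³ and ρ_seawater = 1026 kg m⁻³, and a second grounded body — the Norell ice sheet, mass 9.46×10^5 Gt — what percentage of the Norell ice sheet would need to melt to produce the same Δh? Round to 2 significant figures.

Equal sea-level rise means equal mass of meltwater, i.e. equal mass of ice lost.
Ice mass of Fenund: 3.753×10^14 kg; ice mass of Norell: 9.460×10^17 kg.
Fraction required = 3.753×10^14 / 9.460×10^17 = 3.97×10^-4 → 0.040 %.

≈ 0.040 %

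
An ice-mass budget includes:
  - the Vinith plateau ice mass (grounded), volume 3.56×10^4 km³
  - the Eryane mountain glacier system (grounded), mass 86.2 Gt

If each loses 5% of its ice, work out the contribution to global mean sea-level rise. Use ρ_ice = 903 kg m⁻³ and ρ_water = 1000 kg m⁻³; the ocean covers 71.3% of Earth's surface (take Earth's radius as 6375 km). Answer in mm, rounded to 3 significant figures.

Vinith: 0.05 × 3.56×10^4 km³ × (903/1000) = 1607 km³ of water.
Eryane: 0.05 × 86.2 Gt = 4.310×10^12 kg; dividing by ρ_w = 1000 kg m⁻³ gives 4.310×10^9 m³ of water.
Total added water ≈ 1.612×10^12 m³ over 3.64×10^14 m² → Δh = 4.43×10^-3 m = 4.43 mm.

≈ 4.43 mm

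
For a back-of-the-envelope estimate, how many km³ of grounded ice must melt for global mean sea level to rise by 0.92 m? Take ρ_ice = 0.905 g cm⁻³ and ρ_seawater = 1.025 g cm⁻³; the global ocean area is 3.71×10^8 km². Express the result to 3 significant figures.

≈ 3.87×10^5 km³

Required water volume = Δh × A = 0.92 m × 3.71×10^14 m² = 3.413×10^14 m³ = 3.413×10^5 km³.
Ice volume = water volume × ρ_w/ρ_ice = 3.413×10^5 × 1025/905 = 3.87×10^5 km³.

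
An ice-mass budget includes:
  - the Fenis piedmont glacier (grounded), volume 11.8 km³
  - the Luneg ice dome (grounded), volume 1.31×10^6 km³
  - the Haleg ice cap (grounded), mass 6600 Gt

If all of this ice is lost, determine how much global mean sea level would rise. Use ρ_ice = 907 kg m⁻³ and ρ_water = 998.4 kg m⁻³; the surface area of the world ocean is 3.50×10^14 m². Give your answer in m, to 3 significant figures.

≈ 3.42 m

Fenis: 11.8 km³ × (907/998.4) = 10.72 km³ of water.
Luneg: 1.31×10^6 km³ × (907/998.4) = 1.190×10^6 km³ of water.
Haleg: 6600 Gt = 6.600×10^15 kg; dividing by ρ_w = 998.4 kg m⁻³ gives 6.611×10^12 m³ of water.
Total added water ≈ 1.197×10^15 m³ over 3.50×10^14 m² → Δh = 3.42 m.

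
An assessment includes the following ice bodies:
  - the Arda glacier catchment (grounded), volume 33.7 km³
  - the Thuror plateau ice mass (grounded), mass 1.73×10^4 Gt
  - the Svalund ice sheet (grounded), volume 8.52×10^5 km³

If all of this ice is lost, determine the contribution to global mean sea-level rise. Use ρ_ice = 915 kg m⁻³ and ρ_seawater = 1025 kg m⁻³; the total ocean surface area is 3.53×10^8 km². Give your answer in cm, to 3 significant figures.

≈ 220 cm

Arda: 33.7 km³ × (915/1025) = 30.08 km³ of water.
Thuror: 1.73×10^4 Gt = 1.730×10^16 kg; dividing by ρ_w = 1025 kg m⁻³ gives 1.688×10^13 m³ of water.
Svalund: 8.52×10^5 km³ × (915/1025) = 7.606×10^5 km³ of water.
Total added water ≈ 7.775×10^14 m³ over 3.53×10^14 m² → Δh = 2.20 m = 220 cm.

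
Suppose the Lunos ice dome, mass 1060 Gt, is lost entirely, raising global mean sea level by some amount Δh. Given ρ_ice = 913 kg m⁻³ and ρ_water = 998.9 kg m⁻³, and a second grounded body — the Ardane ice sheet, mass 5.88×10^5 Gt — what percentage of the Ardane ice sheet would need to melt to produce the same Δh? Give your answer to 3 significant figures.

≈ 0.180 %

Equal sea-level rise means equal mass of meltwater, i.e. equal mass of ice lost.
Ice mass of Lunos: 1.060×10^15 kg; ice mass of Ardane: 5.880×10^17 kg.
Fraction required = 1.060×10^15 / 5.880×10^17 = 1.80×10^-3 → 0.180 %.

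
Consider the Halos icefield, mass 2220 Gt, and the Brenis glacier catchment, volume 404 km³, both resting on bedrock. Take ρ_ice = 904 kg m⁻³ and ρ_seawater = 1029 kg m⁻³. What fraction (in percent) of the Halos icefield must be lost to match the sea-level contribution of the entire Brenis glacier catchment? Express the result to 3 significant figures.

≈ 16.5 %

Equal sea-level rise means equal mass of meltwater, i.e. equal mass of ice lost.
Ice mass of Brenis: 3.652×10^14 kg; ice mass of Halos: 2.220×10^15 kg.
Fraction required = 3.652×10^14 / 2.220×10^15 = 0.165 → 16.5 %.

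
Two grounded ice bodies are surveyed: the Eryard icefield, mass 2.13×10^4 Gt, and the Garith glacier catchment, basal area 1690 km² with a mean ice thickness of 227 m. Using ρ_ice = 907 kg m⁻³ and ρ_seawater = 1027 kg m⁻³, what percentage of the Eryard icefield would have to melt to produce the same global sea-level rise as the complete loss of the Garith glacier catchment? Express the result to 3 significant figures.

Equal sea-level rise means equal mass of meltwater, i.e. equal mass of ice lost.
Ice mass of Garith: 3.480×10^14 kg; ice mass of Eryard: 2.130×10^16 kg.
Fraction required = 3.480×10^14 / 2.130×10^16 = 0.0163 → 1.63 %.

≈ 1.63 %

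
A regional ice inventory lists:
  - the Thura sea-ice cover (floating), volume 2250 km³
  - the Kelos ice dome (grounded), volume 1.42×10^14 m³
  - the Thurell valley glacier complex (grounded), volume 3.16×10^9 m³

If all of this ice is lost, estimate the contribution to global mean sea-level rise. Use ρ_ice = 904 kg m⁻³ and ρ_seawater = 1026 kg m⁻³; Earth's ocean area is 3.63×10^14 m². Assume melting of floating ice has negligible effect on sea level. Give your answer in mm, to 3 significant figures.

≈ 345 mm

The Thura sea-ice cover is floating and already displaces its own weight of water, so its melt adds essentially nothing to sea level.
Kelos: 1.42×10^14 m³ × (904/1026) = 1.251×10^14 m³ of water.
Thurell: 3.16×10^9 m³ × (904/1026) = 2.784×10^9 m³ of water.
Total added water ≈ 1.251×10^14 m³ over 3.63×10^14 m² → Δh = 0.345 m = 345 mm.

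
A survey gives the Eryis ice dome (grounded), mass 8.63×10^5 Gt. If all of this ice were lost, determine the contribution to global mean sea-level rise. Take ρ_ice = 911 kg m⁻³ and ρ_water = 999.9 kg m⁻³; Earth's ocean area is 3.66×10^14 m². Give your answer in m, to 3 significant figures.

≈ 2.36 m

Eryis: 8.63×10^5 Gt = 8.630×10^17 kg; dividing by ρ_w = 999.9 kg m⁻³ gives 8.631×10^14 m³ of water.
Spread over 3.66×10^14 m² of ocean, Δh = 8.631×10^14 / 3.66×10^14 = 2.36 m.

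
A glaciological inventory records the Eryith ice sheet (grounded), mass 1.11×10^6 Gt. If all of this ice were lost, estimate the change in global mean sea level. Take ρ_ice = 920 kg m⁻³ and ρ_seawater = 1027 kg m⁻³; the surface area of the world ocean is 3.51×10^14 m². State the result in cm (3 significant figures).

≈ 308 cm

Eryith: 1.11×10^6 Gt = 1.110×10^18 kg; dividing by ρ_w = 1027 kg m⁻³ gives 1.081×10^15 m³ of water.
Spread over 3.51×10^14 m² of ocean, Δh = 1.081×10^15 / 3.51×10^14 = 3.08 m = 308 cm.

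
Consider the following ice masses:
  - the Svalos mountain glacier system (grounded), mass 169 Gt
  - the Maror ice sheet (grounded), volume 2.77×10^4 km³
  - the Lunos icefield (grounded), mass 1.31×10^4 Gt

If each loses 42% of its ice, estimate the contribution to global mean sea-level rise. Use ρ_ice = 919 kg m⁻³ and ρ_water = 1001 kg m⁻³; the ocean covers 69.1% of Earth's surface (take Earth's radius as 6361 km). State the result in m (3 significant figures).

≈ 0.0462 m

Svalos: 0.42 × 169 Gt = 7.098×10^13 kg; dividing by ρ_w = 1001 kg m⁻³ gives 7.091×10^10 m³ of water.
Maror: 0.42 × 2.77×10^4 km³ × (919/1001) = 1.068×10^4 km³ of water.
Lunos: 0.42 × 1.31×10^4 Gt = 5.502×10^15 kg; dividing by ρ_w = 1001 kg m⁻³ gives 5.497×10^12 m³ of water.
Total added water ≈ 1.625×10^13 m³ over 3.51×10^14 m² → Δh = 0.0462 m.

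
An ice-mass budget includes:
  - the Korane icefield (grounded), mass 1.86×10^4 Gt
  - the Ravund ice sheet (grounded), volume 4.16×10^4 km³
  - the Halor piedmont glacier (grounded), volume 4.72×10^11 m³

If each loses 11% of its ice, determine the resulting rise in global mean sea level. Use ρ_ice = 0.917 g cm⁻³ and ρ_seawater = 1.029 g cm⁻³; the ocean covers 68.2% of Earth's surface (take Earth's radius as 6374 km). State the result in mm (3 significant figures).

Korane: 0.11 × 1.86×10^4 Gt = 2.046×10^15 kg; dividing by ρ_w = 1.029 g cm⁻³ = 1029 kg m⁻³ gives 1.988×10^12 m³ of water.
Ravund: 0.11 × 4.16×10^4 km³ × (917/1029) = 4078 km³ of water.
Halor: 0.11 × 4.72×10^11 m³ × (917/1029) = 4.627×10^10 m³ of water.
Total added water ≈ 6.113×10^12 m³ over 3.48×10^14 m² → Δh = 0.0176 m = 17.6 mm.

≈ 17.6 mm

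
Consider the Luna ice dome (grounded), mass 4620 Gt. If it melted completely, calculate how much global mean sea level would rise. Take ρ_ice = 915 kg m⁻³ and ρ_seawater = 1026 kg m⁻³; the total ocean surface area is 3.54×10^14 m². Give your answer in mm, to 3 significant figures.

≈ 12.7 mm

Luna: 4620 Gt = 4.620×10^15 kg; dividing by ρ_w = 1026 kg m⁻³ gives 4.503×10^12 m³ of water.
Spread over 3.54×10^14 m² of ocean, Δh = 4.503×10^12 / 3.54×10^14 = 0.0127 m = 12.7 mm.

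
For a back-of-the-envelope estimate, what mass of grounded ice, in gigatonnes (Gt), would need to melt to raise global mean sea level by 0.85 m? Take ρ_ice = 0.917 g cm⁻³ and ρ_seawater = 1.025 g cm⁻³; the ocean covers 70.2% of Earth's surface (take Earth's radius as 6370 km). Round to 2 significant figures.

Required water volume = Δh × A = 0.85 m × 3.58×10^14 m² = 3.043×10^14 m³.
ρ_w = 1.025 g cm⁻³ = 1025 kg m⁻³, so the mass of water = 3.043×10^14 m³ × 1025 kg m⁻³ = 3.119×10^17 kg = 3.1×10^5 Gt (and the same mass of ice, by conservation).

≈ 3.1×10^5 Gt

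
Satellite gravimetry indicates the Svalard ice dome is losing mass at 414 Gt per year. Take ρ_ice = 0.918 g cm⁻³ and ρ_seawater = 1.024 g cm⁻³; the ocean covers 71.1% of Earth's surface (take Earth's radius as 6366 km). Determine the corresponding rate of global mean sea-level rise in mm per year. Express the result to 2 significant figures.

ρ_w = 1.024 g cm⁻³ = 1024 kg m⁻³. Annual water volume added = 414 Gt / ρ_w = 4.140×10^14 kg / 1024 kg m⁻³ = 4.043×10^11 m³.
Δh per year = 4.043×10^11 / 3.62×10^14 = 1.12×10^-3 m = 1.1 mm.

≈ 1.1 mm/yr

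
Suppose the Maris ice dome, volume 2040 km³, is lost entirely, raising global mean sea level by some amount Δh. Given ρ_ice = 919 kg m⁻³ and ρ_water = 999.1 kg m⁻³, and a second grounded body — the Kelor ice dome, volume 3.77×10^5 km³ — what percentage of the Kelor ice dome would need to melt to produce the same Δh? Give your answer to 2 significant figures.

≈ 0.54 %

Equal sea-level rise means equal mass of meltwater, i.e. equal mass of ice lost.
Ice mass of Maris: 1.875×10^15 kg; ice mass of Kelor: 3.465×10^17 kg.
Fraction required = 1.875×10^15 / 3.465×10^17 = 5.41×10^-3 → 0.54 %.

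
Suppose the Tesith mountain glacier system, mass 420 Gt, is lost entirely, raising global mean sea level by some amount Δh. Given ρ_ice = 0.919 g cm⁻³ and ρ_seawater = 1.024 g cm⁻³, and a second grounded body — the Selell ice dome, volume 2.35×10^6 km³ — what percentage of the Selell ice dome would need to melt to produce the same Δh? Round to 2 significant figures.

Equal sea-level rise means equal mass of meltwater, i.e. equal mass of ice lost.
Ice mass of Tesith: 4.200×10^14 kg; ice mass of Selell: 2.160×10^18 kg.
Fraction required = 4.200×10^14 / 2.160×10^18 = 1.94×10^-4 → 0.019 %.

≈ 0.019 %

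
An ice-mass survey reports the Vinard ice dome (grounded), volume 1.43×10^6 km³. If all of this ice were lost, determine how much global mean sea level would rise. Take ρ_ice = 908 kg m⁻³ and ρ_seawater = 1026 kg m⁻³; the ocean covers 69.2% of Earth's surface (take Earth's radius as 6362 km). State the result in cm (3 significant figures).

≈ 360 cm

Vinard: 1.43×10^6 km³ × (908/1026) = 1.266×10^6 km³ of water.
Spread over 3.52×10^14 m² of ocean, Δh = 1.266×10^15 / 3.52×10^14 = 3.60 m = 360 cm.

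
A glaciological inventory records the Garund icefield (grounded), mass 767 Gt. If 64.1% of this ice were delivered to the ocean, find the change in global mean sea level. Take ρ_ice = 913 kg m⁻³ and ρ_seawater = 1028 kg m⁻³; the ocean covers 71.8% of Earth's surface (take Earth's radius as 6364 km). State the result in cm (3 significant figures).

≈ 0.131 cm

Garund: 0.641 × 767 Gt = 4.916×10^14 kg; dividing by ρ_w = 1028 kg m⁻³ gives 4.783×10^11 m³ of water.
Spread over 3.65×10^14 m² of ocean, Δh = 4.783×10^11 / 3.65×10^14 = 1.31×10^-3 m = 0.131 cm.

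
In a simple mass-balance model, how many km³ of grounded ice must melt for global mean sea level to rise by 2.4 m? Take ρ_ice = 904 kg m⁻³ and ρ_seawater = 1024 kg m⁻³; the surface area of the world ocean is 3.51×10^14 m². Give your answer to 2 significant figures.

≈ 9.5×10^5 km³

Required water volume = Δh × A = 2.4 m × 3.51×10^14 m² = 8.424×10^14 m³ = 8.424×10^5 km³.
Ice volume = water volume × ρ_w/ρ_ice = 8.424×10^5 × 1024/904 = 9.5×10^5 km³.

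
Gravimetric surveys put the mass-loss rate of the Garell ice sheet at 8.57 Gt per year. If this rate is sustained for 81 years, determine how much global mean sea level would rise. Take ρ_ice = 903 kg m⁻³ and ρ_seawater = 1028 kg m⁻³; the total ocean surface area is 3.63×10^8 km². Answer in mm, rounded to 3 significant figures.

Total mass lost = 8.57 Gt/yr × 81 yr = 694.2 Gt = 6.942×10^14 kg.
ρ_w = 1028 kg m⁻³, so water volume = 6.942×10^14 / 1028 = 6.753×10^11 m³.
Δh = 6.753×10^11 / 3.63×10^14 = 1.86×10^-3 m = 1.86 mm.

≈ 1.86 mm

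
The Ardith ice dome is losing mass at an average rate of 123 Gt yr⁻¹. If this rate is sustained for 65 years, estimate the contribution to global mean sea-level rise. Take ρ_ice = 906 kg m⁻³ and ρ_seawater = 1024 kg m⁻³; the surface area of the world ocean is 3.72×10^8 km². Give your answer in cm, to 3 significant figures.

≈ 2.10 cm

Total mass lost = 123 Gt/yr × 65 yr = 7995 Gt = 7.995×10^15 kg.
ρ_w = 1024 kg m⁻³, so water volume = 7.995×10^15 / 1024 = 7.808×10^12 m³.
Δh = 7.808×10^12 / 3.72×10^14 = 0.0210 m = 2.10 cm.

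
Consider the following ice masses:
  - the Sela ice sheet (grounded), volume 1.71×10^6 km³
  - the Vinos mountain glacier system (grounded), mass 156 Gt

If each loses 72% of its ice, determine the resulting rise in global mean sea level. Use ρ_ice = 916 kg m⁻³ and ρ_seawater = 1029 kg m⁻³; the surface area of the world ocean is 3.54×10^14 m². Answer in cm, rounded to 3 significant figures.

Sela: 0.72 × 1.71×10^6 km³ × (916/1029) = 1.096×10^6 km³ of water.
Vinos: 0.72 × 156 Gt = 1.123×10^14 kg; dividing by ρ_w = 1029 kg m⁻³ gives 1.092×10^11 m³ of water.
Total added water ≈ 1.096×10^15 m³ over 3.54×10^14 m² → Δh = 3.10 m = 310 cm.

≈ 310 cm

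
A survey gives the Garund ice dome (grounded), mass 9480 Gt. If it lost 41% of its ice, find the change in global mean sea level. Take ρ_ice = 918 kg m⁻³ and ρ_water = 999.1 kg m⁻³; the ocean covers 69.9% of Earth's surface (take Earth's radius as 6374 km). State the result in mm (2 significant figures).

≈ 11 mm

Garund: 0.41 × 9480 Gt = 3.887×10^15 kg; dividing by ρ_w = 999.1 kg m⁻³ gives 3.890×10^12 m³ of water.
Spread over 3.57×10^14 m² of ocean, Δh = 3.890×10^12 / 3.57×10^14 = 0.0109 m = 11 mm.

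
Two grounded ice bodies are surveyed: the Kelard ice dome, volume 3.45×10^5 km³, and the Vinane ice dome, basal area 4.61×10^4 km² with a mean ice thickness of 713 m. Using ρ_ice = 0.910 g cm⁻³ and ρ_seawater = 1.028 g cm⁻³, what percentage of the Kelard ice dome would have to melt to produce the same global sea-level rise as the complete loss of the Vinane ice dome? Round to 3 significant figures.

Equal sea-level rise means equal mass of meltwater, i.e. equal mass of ice lost.
Ice mass of Vinane: 2.991×10^16 kg; ice mass of Kelard: 3.140×10^17 kg.
Fraction required = 2.991×10^16 / 3.140×10^17 = 0.0953 → 9.53 %.

≈ 9.53 %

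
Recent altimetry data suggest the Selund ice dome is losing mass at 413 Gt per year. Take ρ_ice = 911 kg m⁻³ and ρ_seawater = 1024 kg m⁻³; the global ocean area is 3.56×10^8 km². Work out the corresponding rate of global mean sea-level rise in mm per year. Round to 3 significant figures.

ρ_w = 1024 kg m⁻³. Annual water volume added = 413 Gt / ρ_w = 4.130×10^14 kg / 1024 kg m⁻³ = 4.033×10^11 m³.
Δh per year = 4.033×10^11 / 3.56×10^14 = 1.13×10^-3 m = 1.13 mm.

≈ 1.13 mm/yr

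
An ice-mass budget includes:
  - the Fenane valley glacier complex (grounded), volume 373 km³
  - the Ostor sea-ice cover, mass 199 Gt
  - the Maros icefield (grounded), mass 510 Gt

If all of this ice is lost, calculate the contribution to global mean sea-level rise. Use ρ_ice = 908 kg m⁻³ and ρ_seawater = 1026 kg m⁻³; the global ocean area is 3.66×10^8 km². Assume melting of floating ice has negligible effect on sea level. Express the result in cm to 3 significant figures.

≈ 0.226 cm

Fenane: 373 km³ × (908/1026) = 330.1 km³ of water.
The Ostor sea-ice cover is floating and already displaces its own weight of water, so its melt adds essentially nothing to sea level.
Maros: 510 Gt = 5.100×10^14 kg; dividing by ρ_w = 1026 kg m⁻³ gives 4.971×10^11 m³ of water.
Total added water ≈ 8.272×10^11 m³ over 3.66×10^14 m² → Δh = 2.26×10^-3 m = 0.226 cm.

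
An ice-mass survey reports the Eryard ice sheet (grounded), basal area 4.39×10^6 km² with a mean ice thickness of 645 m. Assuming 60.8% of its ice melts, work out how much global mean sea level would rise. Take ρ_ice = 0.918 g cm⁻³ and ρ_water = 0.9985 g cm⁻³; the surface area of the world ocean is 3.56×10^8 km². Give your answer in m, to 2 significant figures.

Eryard: ice volume = 4.39×10^6 km² × 645 m = 2.832×10^6 km³; 0.608 × 2.832×10^6 × (918/998.5) = 1.583×10^6 km³ of water.
Spread over 3.56×10^14 m² of ocean, Δh = 1.583×10^15 / 3.56×10^14 = 4.45 m.

≈ 4.4 m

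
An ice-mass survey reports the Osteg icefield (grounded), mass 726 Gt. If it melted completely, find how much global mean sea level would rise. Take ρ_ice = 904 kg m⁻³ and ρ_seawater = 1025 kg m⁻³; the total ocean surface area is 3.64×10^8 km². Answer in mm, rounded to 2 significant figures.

≈ 1.9 mm

Osteg: 726 Gt = 7.260×10^14 kg; dividing by ρ_w = 1025 kg m⁻³ gives 7.083×10^11 m³ of water.
Spread over 3.64×10^14 m² of ocean, Δh = 7.083×10^11 / 3.64×10^14 = 1.95×10^-3 m = 1.9 mm.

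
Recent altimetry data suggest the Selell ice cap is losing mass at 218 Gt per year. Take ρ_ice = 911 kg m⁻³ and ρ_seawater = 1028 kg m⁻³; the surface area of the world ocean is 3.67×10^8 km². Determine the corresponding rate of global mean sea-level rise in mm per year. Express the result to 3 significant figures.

ρ_w = 1028 kg m⁻³. Annual water volume added = 218 Gt / ρ_w = 2.180×10^14 kg / 1028 kg m⁻³ = 2.121×10^11 m³.
Δh per year = 2.121×10^11 / 3.67×10^14 = 5.78×10^-4 m = 0.578 mm.

≈ 0.578 mm/yr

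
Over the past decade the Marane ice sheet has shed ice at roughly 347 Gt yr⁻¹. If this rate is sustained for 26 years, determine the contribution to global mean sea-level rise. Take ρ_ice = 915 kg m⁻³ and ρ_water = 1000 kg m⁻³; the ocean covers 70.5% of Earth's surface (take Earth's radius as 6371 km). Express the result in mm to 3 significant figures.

≈ 25.1 mm

Total mass lost = 347 Gt/yr × 26 yr = 9022 Gt = 9.022×10^15 kg.
ρ_w = 1000 kg m⁻³, so water volume = 9.022×10^15 / 1000 = 9.022×10^12 m³.
Δh = 9.022×10^12 / 3.60×10^14 = 0.0251 m = 25.1 mm.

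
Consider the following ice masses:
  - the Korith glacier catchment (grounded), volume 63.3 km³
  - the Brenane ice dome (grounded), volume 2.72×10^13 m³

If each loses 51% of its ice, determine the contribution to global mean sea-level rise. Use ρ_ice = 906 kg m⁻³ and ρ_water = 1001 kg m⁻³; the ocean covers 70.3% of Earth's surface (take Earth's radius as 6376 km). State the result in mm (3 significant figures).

≈ 35.0 mm

Korith: 0.51 × 63.3 km³ × (906/1001) = 29.22 km³ of water.
Brenane: 0.51 × 2.72×10^13 m³ × (906/1001) = 1.256×10^13 m³ of water.
Total added water ≈ 1.258×10^13 m³ over 3.59×10^14 m² → Δh = 0.0350 m = 35.0 mm.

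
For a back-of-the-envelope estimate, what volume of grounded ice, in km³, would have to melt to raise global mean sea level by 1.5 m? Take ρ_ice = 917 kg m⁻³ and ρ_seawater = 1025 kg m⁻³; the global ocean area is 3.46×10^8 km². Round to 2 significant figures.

≈ 5.8×10^5 km³

Required water volume = Δh × A = 1.5 m × 3.46×10^14 m² = 5.190×10^14 m³ = 5.190×10^5 km³.
Ice volume = water volume × ρ_w/ρ_ice = 5.190×10^5 × 1025/917 = 5.8×10^5 km³.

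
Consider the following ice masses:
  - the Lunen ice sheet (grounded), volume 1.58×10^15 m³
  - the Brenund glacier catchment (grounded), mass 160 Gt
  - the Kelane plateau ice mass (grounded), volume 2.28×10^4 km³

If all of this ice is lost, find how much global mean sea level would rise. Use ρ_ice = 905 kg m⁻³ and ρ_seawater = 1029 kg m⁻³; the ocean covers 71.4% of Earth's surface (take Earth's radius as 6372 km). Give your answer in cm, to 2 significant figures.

≈ 390 cm

Lunen: 1.58×10^15 m³ × (905/1029) = 1.390×10^15 m³ of water.
Brenund: 160 Gt = 1.600×10^14 kg; dividing by ρ_w = 1029 kg m⁻³ gives 1.555×10^11 m³ of water.
Kelane: 2.28×10^4 km³ × (905/1029) = 2.005×10^4 km³ of water.
Total added water ≈ 1.410×10^15 m³ over 3.64×10^14 m² → Δh = 3.87 m = 390 cm.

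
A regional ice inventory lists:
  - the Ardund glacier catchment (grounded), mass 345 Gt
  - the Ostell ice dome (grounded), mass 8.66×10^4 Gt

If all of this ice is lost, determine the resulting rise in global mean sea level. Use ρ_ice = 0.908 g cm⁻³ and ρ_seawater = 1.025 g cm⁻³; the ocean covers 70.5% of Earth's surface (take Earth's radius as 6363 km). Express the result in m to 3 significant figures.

≈ 0.236 m

Ardund: 345 Gt = 3.450×10^14 kg; dividing by ρ_w = 1.025 g cm⁻³ = 1025 kg m⁻³ gives 3.366×10^11 m³ of water.
Ostell: 8.66×10^4 Gt = 8.660×10^16 kg; dividing by ρ_w = 1025 kg m⁻³ gives 8.449×10^13 m³ of water.
Total added water ≈ 8.482×10^13 m³ over 3.59×10^14 m² → Δh = 0.236 m.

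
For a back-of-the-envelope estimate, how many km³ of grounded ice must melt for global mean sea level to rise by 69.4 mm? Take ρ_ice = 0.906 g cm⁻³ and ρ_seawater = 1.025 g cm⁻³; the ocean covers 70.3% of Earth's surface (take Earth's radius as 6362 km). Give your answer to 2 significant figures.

Required water volume = Δh × A = 0.0694 m × 3.58×10^14 m² = 2.481×10^13 m³ = 2.481×10^4 km³.
Ice volume = water volume × ρ_w/ρ_ice = 2.481×10^4 × 1025/906 = 2.8×10^4 km³.

≈ 2.8×10^4 km³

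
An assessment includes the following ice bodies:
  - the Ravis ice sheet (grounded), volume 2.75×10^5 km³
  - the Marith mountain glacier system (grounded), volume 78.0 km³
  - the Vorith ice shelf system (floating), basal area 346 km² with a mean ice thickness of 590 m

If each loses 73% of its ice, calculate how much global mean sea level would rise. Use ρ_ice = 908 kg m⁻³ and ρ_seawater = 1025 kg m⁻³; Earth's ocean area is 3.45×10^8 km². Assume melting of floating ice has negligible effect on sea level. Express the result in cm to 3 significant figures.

≈ 51.6 cm

Ravis: 0.73 × 2.75×10^5 km³ × (908/1025) = 1.778×10^5 km³ of water.
Marith: 0.73 × 78.0 km³ × (908/1025) = 50.44 km³ of water.
The Vorith ice shelf system is floating and already displaces its own weight of water, so its melt adds essentially nothing to sea level.
Total added water ≈ 1.779×10^14 m³ over 3.45×10^14 m² → Δh = 0.516 m = 51.6 cm.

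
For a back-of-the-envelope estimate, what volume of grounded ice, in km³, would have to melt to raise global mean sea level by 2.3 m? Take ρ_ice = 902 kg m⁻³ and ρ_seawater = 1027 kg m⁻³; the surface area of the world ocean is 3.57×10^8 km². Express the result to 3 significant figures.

Required water volume = Δh × A = 2.3 m × 3.57×10^14 m² = 8.211×10^14 m³ = 8.211×10^5 km³.
Ice volume = water volume × ρ_w/ρ_ice = 8.211×10^5 × 1027/902 = 9.35×10^5 km³.

≈ 9.35×10^5 km³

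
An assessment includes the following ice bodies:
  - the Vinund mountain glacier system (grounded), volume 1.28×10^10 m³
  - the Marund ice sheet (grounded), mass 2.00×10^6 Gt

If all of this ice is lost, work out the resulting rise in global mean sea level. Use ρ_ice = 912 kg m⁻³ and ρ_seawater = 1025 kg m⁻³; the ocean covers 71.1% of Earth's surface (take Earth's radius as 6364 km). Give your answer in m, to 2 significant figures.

≈ 5.4 m

Vinund: 1.28×10^10 m³ × (912/1025) = 1.139×10^10 m³ of water.
Marund: 2.00×10^6 Gt = 2.000×10^18 kg; dividing by ρ_w = 1025 kg m⁻³ gives 1.951×10^15 m³ of water.
Total added water ≈ 1.951×10^15 m³ over 3.62×10^14 m² → Δh = 5.39 m.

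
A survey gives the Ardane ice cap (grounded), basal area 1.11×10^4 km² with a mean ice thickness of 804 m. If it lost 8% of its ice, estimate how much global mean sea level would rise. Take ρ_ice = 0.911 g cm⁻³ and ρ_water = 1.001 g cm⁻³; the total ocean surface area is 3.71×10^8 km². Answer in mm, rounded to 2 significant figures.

Ardane: ice volume = 1.11×10^4 km² × 804 m = 8924 km³; 0.08 × 8924 × (911/1001) = 649.8 km³ of water.
Spread over 3.71×10^14 m² of ocean, Δh = 6.498×10^11 / 3.71×10^14 = 1.75×10^-3 m = 1.8 mm.

≈ 1.8 mm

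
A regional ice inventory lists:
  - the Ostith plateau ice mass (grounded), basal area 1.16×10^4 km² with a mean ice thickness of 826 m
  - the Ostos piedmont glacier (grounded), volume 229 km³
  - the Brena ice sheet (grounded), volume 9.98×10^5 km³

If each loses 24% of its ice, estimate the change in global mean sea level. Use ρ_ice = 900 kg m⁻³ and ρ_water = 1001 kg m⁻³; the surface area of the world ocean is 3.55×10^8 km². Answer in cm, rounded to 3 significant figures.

Ostith: ice volume = 1.16×10^4 km² × 826 m = 9582 km³; 0.24 × 9582 × (900/1001) = 2068 km³ of water.
Ostos: 0.24 × 229 km³ × (900/1001) = 49.41 km³ of water.
Brena: 0.24 × 9.98×10^5 km³ × (900/1001) = 2.154×10^5 km³ of water.
Total added water ≈ 2.175×10^14 m³ over 3.55×10^14 m² → Δh = 0.613 m = 61.3 cm.

≈ 61.3 cm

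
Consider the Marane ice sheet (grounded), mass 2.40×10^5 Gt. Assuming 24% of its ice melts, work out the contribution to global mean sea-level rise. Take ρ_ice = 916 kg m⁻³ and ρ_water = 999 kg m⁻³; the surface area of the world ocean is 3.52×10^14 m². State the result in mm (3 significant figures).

≈ 164 mm

Marane: 0.24 × 2.40×10^5 Gt = 5.760×10^16 kg; dividing by ρ_w = 999 kg m⁻³ gives 5.766×10^13 m³ of water.
Spread over 3.52×10^14 m² of ocean, Δh = 5.766×10^13 / 3.52×10^14 = 0.164 m = 164 mm.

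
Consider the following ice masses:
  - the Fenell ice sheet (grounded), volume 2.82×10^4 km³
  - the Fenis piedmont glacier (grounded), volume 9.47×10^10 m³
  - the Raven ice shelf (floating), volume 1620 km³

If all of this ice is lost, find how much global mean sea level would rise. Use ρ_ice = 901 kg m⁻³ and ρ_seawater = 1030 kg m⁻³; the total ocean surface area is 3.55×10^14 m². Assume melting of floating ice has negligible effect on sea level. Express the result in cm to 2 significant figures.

Fenell: 2.82×10^4 km³ × (901/1030) = 2.467×10^4 km³ of water.
Fenis: 9.47×10^10 m³ × (901/1030) = 8.284×10^10 m³ of water.
The Raven ice shelf is floating and already displaces its own weight of water, so its melt adds essentially nothing to sea level.
Total added water ≈ 2.475×10^13 m³ over 3.55×10^14 m² → Δh = 0.0697 m = 7.0 cm.

≈ 7.0 cm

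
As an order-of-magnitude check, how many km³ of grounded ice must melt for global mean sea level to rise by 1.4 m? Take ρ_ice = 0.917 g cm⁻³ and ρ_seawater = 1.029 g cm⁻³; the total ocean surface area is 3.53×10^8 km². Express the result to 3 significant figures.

Required water volume = Δh × A = 1.4 m × 3.53×10^14 m² = 4.942×10^14 m³ = 4.942×10^5 km³.
Ice volume = water volume × ρ_w/ρ_ice = 4.942×10^5 × 1029/917 = 5.55×10^5 km³.

≈ 5.55×10^5 km³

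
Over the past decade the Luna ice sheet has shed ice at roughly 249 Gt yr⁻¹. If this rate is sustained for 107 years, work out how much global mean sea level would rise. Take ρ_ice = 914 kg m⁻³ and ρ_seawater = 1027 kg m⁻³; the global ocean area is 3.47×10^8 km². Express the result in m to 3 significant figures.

Total mass lost = 249 Gt/yr × 107 yr = 2.664×10^4 Gt = 2.664×10^16 kg.
ρ_w = 1027 kg m⁻³, so water volume = 2.664×10^16 / 1027 = 2.594×10^13 m³.
Δh = 2.594×10^13 / 3.47×10^14 = 0.0748 m.

≈ 0.0748 m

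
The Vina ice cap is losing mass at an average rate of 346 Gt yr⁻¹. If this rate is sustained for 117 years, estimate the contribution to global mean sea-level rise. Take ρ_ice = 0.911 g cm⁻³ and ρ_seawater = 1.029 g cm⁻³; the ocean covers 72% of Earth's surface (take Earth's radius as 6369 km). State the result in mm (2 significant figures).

≈ 110 mm

Total mass lost = 346 Gt/yr × 117 yr = 4.048×10^4 Gt = 4.048×10^16 kg.
ρ_w = 1.029 g cm⁻³ = 1029 kg m⁻³, so water volume = 4.048×10^16 / 1029 = 3.934×10^13 m³.
Δh = 3.934×10^13 / 3.67×10^14 = 0.107 m = 110 mm.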